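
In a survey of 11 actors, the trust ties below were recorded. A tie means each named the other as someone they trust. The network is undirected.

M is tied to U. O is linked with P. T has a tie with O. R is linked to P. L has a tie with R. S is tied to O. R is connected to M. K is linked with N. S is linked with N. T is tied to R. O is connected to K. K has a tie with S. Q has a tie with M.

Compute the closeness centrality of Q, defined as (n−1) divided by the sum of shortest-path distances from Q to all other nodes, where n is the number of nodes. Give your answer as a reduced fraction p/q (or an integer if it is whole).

Distances from Q: K:5, L:3, M:1, N:6, O:4, P:3, R:2, S:5, T:3, U:2. Sum = 34.
n = 11, so closeness = 10/34 = 5/17.

5/17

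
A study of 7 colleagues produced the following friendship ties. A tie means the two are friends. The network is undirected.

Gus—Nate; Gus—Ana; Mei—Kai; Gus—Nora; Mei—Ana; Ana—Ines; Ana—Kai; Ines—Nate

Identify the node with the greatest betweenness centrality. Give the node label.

Unnormalized betweenness of each node: Ana:9, Gus:13/2, Ines:3/2, Kai:0, Mei:0, Nate:1, Nora:0.
Ana has the largest value, 9, making it the main broker — the node through which the most shortest paths run.

Ana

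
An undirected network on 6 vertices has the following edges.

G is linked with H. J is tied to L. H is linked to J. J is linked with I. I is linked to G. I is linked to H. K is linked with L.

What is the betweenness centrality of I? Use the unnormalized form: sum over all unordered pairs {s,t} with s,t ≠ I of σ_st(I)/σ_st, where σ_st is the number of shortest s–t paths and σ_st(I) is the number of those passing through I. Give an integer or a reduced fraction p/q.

3/2

Pairs whose geodesics pass through I — G–L: 1/2; G–K: 1/2; G–J: 1/2.
All other pairs contribute 0.
Summing the contributions gives betweenness(I) = 3/2.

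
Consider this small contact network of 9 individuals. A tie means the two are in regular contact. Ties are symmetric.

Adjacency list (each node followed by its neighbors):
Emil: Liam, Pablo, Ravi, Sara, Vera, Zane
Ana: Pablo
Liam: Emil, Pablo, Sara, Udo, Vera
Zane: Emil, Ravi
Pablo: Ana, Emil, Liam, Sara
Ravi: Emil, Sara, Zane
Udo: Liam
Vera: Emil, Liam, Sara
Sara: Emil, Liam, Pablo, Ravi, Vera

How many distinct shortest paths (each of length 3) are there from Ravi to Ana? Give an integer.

The shortest distance is 3. The length-3 paths are: Ravi–Emil–Pablo–Ana; Ravi–Sara–Pablo–Ana.
That gives 2 distinct shortest paths.

2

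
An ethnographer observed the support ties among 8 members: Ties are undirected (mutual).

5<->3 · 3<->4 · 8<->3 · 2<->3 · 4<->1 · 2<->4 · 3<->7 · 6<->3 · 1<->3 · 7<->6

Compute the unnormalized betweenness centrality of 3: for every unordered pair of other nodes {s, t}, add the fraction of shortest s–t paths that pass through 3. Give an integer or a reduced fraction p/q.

35/2

Pairs whose geodesics pass through 3 — 7–2: 1; 7–8: 1; 7–5: 1; 7–1: 1; 7–4: 1; 6–2: 1; 6–8: 1; 6–5: 1; 6–1: 1; 6–4: 1; 2–8: 1; 2–5: 1; 2–1: 1/2; 8–5: 1 … (+4 more pairs).
All other pairs contribute 0.
Summing the contributions gives betweenness(3) = 35/2.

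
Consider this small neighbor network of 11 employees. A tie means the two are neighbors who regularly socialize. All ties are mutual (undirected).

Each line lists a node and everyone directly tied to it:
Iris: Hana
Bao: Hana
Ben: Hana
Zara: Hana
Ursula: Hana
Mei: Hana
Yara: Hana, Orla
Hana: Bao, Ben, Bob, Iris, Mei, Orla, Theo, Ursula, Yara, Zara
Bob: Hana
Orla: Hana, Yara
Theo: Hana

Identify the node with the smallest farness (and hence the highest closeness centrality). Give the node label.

Farness (sum of distances to all others) for each node — Bao:19, Ben:19, Bob:19, Hana:10, Iris:19, Mei:19, Orla:18, Theo:19, Ursula:19, Yara:18, Zara:19.
The smallest farness is 10, for Hana, so Hana has the highest closeness.

Hana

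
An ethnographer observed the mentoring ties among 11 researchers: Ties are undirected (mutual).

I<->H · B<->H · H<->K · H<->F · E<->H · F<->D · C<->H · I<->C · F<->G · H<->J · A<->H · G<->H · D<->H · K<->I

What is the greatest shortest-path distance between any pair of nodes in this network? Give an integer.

Eccentricity of each node (its greatest distance to any other): A:2, B:2, C:2, D:2, E:2, F:2, G:2, H:1, I:2, J:2, K:2.
The maximum eccentricity is 2, realized for instance by the pair I–F via I – H – F. So the diameter is 2.

2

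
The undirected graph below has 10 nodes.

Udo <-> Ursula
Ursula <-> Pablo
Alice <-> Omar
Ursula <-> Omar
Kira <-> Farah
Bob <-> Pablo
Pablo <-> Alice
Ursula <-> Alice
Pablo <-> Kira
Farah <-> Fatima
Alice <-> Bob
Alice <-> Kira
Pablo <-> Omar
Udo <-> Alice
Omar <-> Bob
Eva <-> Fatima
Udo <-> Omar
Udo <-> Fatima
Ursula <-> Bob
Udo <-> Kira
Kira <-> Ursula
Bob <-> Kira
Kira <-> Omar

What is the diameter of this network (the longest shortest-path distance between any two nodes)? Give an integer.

4

Eccentricity of each node (its greatest distance to any other): Alice:3, Bob:4, Eva:4, Farah:2, Fatima:3, Kira:3, Omar:3, Pablo:4, Udo:2, Ursula:3.
The maximum eccentricity is 4, realized for instance by the pair Eva–Bob via Eva – Fatima – Farah – Kira – Bob. So the diameter is 4.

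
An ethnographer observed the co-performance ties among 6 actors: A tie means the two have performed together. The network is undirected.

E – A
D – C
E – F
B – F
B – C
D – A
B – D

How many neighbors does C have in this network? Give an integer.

2

C is directly tied to B and D. That is 2 neighbors, so the degree of C is 2.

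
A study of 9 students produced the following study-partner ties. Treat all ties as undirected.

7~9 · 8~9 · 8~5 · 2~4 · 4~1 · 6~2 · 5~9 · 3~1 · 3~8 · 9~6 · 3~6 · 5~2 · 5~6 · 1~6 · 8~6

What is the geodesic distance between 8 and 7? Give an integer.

One shortest route is 8 – 9 – 7, which uses 2 edges, and 8 and 7 are not directly tied, so nothing shorter exists. So d(8,7) = 2.

2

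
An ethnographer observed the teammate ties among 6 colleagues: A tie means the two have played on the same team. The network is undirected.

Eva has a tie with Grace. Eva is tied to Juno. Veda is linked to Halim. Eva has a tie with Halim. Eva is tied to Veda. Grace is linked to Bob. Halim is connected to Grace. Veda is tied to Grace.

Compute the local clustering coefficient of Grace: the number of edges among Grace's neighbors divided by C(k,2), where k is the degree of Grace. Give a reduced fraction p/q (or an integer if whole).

1/2

Grace's neighbors: Bob, Eva, Halim, and Veda (k = 4).
Possible neighbor pairs: C(4,2) = 6. Edges among them: Eva–Halim, Eva–Veda, Halim–Veda → e = 3.
Clustering(Grace) = 3/6 = 1/2.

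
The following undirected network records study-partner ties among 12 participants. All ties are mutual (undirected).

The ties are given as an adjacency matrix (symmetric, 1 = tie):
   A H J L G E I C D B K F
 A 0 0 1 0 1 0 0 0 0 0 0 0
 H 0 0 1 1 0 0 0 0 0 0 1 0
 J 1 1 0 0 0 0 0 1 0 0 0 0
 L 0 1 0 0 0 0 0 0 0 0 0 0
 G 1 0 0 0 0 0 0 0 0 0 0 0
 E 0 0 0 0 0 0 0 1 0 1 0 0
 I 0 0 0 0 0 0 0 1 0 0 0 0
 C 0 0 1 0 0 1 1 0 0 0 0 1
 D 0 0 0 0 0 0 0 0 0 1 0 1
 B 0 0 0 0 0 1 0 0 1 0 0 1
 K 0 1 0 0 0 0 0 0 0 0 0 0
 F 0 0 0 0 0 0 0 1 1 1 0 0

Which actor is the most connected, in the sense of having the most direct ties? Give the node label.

C

Degrees — A:2, B:3, C:4, D:2, E:2, F:3, G:1, H:3, I:1, J:3, K:1, L:1.
The maximum is 4, attained only by C.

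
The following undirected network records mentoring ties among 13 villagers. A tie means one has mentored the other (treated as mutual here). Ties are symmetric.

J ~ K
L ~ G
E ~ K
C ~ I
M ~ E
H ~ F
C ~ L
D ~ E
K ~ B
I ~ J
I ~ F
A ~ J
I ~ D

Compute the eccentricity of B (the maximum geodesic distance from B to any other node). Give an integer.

Distances from B: A:3, C:4, D:3, E:2, F:4, G:6, H:5, I:3, J:2, K:1, L:5, M:3.
The largest is 6 (to G), so the eccentricity of B is 6.

6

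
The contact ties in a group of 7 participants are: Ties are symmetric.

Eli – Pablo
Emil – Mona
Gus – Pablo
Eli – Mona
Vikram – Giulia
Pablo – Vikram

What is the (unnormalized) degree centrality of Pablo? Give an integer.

Pablo is directly tied to Eli, Gus, and Vikram. That is 3 neighbors, so the degree of Pablo is 3.

3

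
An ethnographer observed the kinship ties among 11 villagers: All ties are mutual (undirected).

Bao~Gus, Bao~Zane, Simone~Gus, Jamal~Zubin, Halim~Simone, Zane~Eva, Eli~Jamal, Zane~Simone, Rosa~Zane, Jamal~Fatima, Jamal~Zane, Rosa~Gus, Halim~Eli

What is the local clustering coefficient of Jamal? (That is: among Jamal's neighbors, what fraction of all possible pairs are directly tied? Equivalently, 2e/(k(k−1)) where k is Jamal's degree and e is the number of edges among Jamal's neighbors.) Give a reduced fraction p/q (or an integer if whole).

Jamal's neighbors: Eli, Fatima, Zane, and Zubin (k = 4).
Possible neighbor pairs: C(4,2) = 6. Edges among them: none → e = 0.
Clustering(Jamal) = 0/6 = 0.

0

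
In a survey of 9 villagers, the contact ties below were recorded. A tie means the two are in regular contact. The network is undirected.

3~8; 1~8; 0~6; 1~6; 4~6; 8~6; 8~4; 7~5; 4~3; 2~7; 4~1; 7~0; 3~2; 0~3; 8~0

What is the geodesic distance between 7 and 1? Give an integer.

One shortest route is 7 – 0 – 8 – 1, which uses 3 edges, and at distance 2 from 7 we only reach {3, 6, 8}, which does not include 1. So d(7,1) = 3.

3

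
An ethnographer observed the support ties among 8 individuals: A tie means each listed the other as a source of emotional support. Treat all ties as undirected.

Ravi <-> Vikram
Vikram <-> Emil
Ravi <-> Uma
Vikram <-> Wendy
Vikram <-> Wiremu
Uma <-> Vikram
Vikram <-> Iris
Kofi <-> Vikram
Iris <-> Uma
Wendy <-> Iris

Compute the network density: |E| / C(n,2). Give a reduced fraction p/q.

5/14

There are 10 edges and 8 nodes, so the maximum possible is C(8,2) = 28.
Density = 10/28 = 5/14.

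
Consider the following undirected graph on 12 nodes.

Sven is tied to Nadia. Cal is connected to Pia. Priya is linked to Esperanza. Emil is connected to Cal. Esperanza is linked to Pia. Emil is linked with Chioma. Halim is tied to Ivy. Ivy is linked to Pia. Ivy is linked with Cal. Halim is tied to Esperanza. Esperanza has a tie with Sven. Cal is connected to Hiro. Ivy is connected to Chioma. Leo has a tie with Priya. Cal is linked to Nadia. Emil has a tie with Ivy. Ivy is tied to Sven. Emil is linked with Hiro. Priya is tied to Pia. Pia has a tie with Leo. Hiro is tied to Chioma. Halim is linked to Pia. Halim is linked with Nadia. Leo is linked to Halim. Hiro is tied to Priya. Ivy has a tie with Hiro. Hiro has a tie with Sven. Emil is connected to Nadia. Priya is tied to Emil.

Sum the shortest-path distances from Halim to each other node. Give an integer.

Distances from Halim: Cal:2, Chioma:2, Emil:2, Esperanza:1, Hiro:2, Ivy:1, Leo:1, Nadia:1, Pia:1, Priya:2, Sven:2.
Sum = 2 + 2 + 2 + 1 + 2 + 1 + 1 + 1 + 1 + 2 + 2 = 17.

17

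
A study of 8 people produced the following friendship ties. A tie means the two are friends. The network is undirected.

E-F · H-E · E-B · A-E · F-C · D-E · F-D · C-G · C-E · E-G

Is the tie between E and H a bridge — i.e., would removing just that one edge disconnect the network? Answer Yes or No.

Without the E–H edge there is no alternate route between E and H, so the network disconnects. It is a bridge.

Yes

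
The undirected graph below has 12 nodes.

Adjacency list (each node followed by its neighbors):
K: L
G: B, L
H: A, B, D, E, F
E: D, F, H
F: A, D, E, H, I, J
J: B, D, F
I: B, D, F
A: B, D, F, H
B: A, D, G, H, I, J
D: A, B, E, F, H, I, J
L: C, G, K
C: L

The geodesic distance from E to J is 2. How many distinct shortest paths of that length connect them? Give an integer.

The shortest distance is 2. The length-2 paths are: E–D–J; E–F–J.
That gives 2 distinct shortest paths.

2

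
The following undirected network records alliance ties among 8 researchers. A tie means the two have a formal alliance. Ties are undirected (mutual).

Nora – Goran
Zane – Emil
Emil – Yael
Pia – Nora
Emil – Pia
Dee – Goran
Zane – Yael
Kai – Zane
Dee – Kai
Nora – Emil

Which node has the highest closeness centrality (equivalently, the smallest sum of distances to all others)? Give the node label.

Emil

Farness (sum of distances to all others) for each node — Dee:15, Emil:11, Goran:14, Kai:14, Nora:12, Pia:14, Yael:14, Zane:12.
The smallest farness is 11, for Emil, so Emil has the highest closeness.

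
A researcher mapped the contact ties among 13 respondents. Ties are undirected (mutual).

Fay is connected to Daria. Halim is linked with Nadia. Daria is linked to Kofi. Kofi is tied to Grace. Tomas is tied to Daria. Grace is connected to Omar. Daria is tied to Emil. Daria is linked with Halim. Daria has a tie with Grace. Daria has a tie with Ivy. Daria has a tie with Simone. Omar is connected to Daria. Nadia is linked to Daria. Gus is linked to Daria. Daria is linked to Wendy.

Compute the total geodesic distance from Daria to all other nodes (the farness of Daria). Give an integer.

Distances from Daria: Emil:1, Fay:1, Grace:1, Gus:1, Halim:1, Ivy:1, Kofi:1, Nadia:1, Omar:1, Simone:1, Tomas:1, Wendy:1.
Sum = 1 + 1 + 1 + 1 + 1 + 1 + 1 + 1 + 1 + 1 + 1 + 1 = 12.

12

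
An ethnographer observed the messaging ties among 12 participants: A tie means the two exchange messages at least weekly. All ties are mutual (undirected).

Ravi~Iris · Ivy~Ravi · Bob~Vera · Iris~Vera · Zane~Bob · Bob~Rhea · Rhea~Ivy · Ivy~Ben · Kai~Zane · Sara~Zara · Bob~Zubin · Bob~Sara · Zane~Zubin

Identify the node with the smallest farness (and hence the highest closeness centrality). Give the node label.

Farness (sum of distances to all others) for each node — Ben:37, Bob:19, Iris:29, Ivy:27, Kai:36, Ravi:33, Rhea:23, Sara:27, Vera:25, Zane:26, Zara:37, Zubin:27.
The smallest farness is 19, for Bob, so Bob has the highest closeness.

Bob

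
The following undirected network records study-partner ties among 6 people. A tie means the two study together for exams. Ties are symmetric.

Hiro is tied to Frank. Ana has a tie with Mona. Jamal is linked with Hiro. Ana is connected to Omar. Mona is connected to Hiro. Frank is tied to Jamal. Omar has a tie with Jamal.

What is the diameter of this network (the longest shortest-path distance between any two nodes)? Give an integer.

Eccentricity of each node (its greatest distance to any other): Ana:3, Frank:3, Hiro:2, Jamal:2, Mona:2, Omar:2.
The maximum eccentricity is 3, realized for instance by the pair Ana–Frank via Ana – Omar – Jamal – Frank. So the diameter is 3.

3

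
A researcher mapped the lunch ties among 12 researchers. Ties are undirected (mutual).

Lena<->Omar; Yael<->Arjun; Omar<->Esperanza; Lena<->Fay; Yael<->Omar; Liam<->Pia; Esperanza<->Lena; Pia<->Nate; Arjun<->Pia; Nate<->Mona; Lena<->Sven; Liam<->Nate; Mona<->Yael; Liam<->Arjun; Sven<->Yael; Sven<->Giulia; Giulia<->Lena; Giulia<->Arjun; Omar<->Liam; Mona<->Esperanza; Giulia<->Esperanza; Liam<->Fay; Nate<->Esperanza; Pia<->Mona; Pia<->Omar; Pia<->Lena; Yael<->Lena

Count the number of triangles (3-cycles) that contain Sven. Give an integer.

Sven's neighbors: Giulia, Lena, and Yael.
Neighbor pairs that are themselves tied: Sven–Giulia–Lena; Sven–Lena–Yael. Each forms one triangle with Sven, for 2 in total.

2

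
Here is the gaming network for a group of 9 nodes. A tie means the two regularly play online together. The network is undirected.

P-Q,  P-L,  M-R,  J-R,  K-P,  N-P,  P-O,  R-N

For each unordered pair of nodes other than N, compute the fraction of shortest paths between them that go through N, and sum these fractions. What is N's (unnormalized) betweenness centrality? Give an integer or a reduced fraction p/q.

Pairs whose geodesics pass through N — O–M: 1; O–J: 1; O–R: 1; K–M: 1; K–J: 1; K–R: 1; L–M: 1; L–J: 1; L–R: 1; M–Q: 1; M–P: 1; J–Q: 1; J–P: 1; Q–R: 1 … (+1 more pairs).
All other pairs contribute 0.
Summing the contributions gives betweenness(N) = 15.

15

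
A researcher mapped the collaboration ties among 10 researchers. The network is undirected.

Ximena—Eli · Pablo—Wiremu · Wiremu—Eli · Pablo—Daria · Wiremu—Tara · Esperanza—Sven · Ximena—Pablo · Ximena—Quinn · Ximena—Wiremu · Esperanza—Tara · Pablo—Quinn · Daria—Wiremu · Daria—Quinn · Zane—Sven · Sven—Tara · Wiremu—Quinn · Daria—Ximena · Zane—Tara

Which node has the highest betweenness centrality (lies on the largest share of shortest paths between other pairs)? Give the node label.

Wiremu

Unnormalized betweenness of each node: Daria:0, Eli:0, Esperanza:0, Pablo:0, Quinn:0, Sven:1/2, Tara:37/2, Wiremu:43/2, Ximena:3/2, Zane:0.
Wiremu has the largest value, 43/2, making it the main broker — the node through which the most shortest paths run.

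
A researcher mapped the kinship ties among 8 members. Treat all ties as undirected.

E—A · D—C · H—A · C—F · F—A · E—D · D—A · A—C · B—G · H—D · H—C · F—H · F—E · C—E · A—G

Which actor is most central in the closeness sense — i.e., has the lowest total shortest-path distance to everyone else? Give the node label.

A

Farness (sum of distances to all others) for each node — A:8, B:18, C:10, D:11, E:11, F:11, G:12, H:11.
The smallest farness is 8, for A, so A has the highest closeness.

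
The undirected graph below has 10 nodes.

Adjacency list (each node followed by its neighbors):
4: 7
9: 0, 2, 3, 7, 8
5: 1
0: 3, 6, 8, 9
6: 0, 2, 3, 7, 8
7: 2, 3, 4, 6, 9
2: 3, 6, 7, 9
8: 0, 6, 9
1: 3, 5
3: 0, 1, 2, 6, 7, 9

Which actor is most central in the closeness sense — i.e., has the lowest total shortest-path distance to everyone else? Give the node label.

Farness (sum of distances to all others) for each node — 0:16, 1:18, 2:15, 3:12, 4:22, 5:26, 6:14, 7:14, 8:19, 9:14.
The smallest farness is 12, for 3, so 3 has the highest closeness.

3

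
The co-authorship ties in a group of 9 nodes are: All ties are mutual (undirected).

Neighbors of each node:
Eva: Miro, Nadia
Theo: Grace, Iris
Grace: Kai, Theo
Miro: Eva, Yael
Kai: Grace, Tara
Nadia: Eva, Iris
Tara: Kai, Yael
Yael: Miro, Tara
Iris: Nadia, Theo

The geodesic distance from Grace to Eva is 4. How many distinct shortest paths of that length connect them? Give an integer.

1

The shortest distance is 4, and the only length-4 path is Grace–Theo–Iris–Nadia–Eva. So there is exactly 1 shortest path.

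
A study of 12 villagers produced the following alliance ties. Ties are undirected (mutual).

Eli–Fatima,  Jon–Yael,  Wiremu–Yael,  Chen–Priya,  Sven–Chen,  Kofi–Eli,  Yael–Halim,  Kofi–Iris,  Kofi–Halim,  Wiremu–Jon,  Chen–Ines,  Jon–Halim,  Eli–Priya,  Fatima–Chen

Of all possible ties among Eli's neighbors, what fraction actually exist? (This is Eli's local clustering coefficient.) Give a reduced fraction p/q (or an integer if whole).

Eli's neighbors: Fatima, Kofi, and Priya (k = 3).
Possible neighbor pairs: C(3,2) = 3. Edges among them: none → e = 0.
Clustering(Eli) = 0/3 = 0.

0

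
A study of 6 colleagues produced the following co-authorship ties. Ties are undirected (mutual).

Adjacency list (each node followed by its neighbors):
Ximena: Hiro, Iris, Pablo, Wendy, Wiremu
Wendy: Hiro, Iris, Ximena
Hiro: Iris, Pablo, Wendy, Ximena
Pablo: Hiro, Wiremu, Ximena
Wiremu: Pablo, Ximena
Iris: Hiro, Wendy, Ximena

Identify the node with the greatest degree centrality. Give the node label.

Ximena

Degrees — Hiro:4, Iris:3, Pablo:3, Wendy:3, Wiremu:2, Ximena:5.
The maximum is 5, attained only by Ximena.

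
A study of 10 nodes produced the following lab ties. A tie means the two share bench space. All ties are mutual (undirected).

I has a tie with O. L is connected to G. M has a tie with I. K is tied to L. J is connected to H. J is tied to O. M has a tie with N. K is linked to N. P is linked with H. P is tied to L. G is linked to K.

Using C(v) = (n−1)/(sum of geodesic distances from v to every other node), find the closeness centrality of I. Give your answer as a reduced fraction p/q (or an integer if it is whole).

Distances from I: G:4, H:3, J:2, K:3, L:4, M:1, N:2, O:1, P:4. Sum = 24.
n = 10, so closeness = 9/24 = 3/8.

3/8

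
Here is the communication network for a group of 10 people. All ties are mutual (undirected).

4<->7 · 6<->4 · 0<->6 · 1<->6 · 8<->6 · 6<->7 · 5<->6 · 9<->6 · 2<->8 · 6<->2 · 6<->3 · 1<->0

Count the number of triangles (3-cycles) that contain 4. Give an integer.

1

4's neighbors: 6 and 7.
Neighbor pairs that are themselves tied: 4–6–7. Each forms one triangle with 4, for 1 in total.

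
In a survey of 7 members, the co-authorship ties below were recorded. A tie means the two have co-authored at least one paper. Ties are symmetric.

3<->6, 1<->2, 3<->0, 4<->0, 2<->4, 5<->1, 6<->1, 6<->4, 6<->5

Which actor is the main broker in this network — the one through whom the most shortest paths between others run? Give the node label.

Unnormalized betweenness of each node: 0:5/6, 1:11/6, 2:5/6, 3:4/3, 4:23/6, 5:0, 6:19/3.
6 has the largest value, 19/3, making it the main broker — the node through which the most shortest paths run.

6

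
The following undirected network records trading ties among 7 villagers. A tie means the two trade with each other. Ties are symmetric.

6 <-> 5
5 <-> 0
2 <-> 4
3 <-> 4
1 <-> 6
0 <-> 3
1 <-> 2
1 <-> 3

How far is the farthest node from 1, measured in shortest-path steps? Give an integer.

Distances from 1: 0:2, 2:1, 3:1, 4:2, 5:2, 6:1.
The largest is 2 (to 5, 4, and 0), so the eccentricity of 1 is 2.

2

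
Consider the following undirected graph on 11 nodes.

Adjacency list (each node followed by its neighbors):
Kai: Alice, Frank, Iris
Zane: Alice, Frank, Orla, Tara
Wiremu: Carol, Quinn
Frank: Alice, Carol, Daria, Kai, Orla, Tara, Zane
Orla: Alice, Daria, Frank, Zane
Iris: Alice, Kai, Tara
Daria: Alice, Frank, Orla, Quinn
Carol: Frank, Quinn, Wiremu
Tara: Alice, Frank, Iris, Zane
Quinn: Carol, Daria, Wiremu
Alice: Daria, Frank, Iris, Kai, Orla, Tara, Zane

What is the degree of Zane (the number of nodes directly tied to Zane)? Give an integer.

4

Zane is directly tied to Alice, Frank, Orla, and Tara. That is 4 neighbors, so the degree of Zane is 4.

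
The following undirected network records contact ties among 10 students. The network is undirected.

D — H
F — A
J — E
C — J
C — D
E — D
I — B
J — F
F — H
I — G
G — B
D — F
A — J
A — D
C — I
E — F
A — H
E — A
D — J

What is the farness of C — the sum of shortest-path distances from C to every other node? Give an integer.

15

Distances from C: A:2, B:2, D:1, E:2, F:2, G:2, H:2, I:1, J:1.
Sum = 2 + 2 + 1 + 2 + 2 + 2 + 2 + 1 + 1 = 15.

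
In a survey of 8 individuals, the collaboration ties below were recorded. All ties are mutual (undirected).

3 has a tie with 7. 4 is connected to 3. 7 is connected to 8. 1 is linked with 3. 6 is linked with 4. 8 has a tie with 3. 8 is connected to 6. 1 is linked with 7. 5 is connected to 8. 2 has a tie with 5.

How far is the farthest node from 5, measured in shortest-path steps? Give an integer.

3

Distances from 5: 1:3, 2:1, 3:2, 4:3, 6:2, 7:2, 8:1.
The largest is 3 (to 4 and 1), so the eccentricity of 5 is 3.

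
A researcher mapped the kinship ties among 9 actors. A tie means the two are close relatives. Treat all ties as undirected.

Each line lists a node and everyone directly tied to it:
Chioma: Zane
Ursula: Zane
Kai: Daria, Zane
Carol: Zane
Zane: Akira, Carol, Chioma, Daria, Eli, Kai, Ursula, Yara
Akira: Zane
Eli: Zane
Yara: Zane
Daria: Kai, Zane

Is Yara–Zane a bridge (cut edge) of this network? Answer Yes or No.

Yes

Without the Yara–Zane edge there is no alternate route between Yara and Zane, so the network disconnects. It is a bridge.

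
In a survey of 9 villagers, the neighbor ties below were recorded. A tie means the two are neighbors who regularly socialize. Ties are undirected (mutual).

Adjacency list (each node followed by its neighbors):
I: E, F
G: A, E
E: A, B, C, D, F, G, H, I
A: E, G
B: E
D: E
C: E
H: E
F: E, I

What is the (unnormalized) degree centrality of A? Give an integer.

A is directly tied to E and G. That is 2 neighbors, so the degree of A is 2.

2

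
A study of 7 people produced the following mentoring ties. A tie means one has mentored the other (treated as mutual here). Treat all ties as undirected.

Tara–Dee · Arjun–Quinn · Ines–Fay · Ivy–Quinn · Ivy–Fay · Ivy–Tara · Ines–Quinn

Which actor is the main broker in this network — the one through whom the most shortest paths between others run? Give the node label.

Ivy

Unnormalized betweenness of each node: Arjun:0, Dee:0, Fay:3/2, Ines:1, Ivy:9, Quinn:13/2, Tara:5.
Ivy has the largest value, 9, making it the main broker — the node through which the most shortest paths run.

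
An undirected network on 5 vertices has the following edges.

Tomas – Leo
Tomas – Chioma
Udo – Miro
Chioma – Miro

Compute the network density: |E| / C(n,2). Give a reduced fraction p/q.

2/5

There are 4 edges and 5 nodes, so the maximum possible is C(5,2) = 10.
Density = 4/10 = 2/5.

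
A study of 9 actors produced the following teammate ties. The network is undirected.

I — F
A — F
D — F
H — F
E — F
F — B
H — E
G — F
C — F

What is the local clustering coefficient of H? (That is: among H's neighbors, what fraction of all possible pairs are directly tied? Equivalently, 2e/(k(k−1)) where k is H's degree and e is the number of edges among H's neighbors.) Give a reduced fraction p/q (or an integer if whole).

H's neighbors: E and F (k = 2).
Possible neighbor pairs: C(2,2) = 1. Edges among them: E–F → e = 1.
Clustering(H) = 1/1.

1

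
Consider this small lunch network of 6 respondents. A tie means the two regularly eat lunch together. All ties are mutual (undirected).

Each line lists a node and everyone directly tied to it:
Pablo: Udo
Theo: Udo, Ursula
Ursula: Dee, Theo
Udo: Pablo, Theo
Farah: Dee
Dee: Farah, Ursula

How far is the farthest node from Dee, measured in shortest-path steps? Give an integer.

Distances from Dee: Farah:1, Pablo:4, Theo:2, Udo:3, Ursula:1.
The largest is 4 (to Pablo), so the eccentricity of Dee is 4.

4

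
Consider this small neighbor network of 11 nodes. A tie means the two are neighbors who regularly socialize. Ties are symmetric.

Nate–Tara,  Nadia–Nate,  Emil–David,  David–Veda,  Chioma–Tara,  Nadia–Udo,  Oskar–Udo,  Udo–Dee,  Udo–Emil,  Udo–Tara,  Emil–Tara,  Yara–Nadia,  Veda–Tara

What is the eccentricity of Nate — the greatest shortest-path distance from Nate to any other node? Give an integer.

3

Distances from Nate: Chioma:2, David:3, Dee:3, Emil:2, Nadia:1, Oskar:3, Tara:1, Udo:2, Veda:2, Yara:2.
The largest is 3 (to David, Dee, and Oskar), so the eccentricity of Nate is 3.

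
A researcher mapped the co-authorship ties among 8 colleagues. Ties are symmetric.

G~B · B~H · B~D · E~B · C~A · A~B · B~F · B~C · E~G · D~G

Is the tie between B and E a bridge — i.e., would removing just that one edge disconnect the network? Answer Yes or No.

Even without that edge, B still reaches E via B – G – E, so the network stays connected. Not a bridge.

No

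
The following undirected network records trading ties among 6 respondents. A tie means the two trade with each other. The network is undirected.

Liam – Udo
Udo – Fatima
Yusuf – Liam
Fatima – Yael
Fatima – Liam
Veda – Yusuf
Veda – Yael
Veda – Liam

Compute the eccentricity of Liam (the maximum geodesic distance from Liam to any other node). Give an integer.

Distances from Liam: Fatima:1, Udo:1, Veda:1, Yael:2, Yusuf:1.
The largest is 2 (to Yael), so the eccentricity of Liam is 2.

2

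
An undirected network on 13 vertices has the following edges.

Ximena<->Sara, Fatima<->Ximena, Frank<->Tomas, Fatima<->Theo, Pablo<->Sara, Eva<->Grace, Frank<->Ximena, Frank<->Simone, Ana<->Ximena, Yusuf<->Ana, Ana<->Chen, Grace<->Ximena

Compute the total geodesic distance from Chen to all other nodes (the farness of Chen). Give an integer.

Distances from Chen: Ana:1, Eva:4, Fatima:3, Frank:3, Grace:3, Pablo:4, Sara:3, Simone:4, Theo:4, Tomas:4, Ximena:2, Yusuf:2.
Sum = 1 + 4 + 3 + 3 + 3 + 4 + 3 + 4 + 4 + 4 + 2 + 2 = 37.

37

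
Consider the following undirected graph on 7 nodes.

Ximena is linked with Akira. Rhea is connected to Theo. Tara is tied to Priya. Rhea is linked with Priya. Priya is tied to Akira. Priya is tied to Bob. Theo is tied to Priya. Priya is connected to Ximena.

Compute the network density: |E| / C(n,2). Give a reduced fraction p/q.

There are 8 edges and 7 nodes, so the maximum possible is C(7,2) = 21.
Density = 8/21.

8/21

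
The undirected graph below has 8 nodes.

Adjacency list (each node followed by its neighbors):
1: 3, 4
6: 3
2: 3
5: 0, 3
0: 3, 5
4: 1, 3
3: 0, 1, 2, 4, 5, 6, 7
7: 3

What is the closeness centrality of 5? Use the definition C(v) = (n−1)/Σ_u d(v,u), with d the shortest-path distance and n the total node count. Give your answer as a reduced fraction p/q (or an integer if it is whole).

7/12

Distances from 5: 0:1, 1:2, 2:2, 3:1, 4:2, 6:2, 7:2. Sum = 12.
n = 8, so closeness = 7/12.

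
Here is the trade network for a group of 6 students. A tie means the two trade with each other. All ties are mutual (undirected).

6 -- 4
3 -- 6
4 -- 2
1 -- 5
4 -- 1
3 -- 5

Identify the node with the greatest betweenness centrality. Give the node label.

Unnormalized betweenness of each node: 1:2, 2:0, 3:1, 4:5, 5:1, 6:2.
4 has the largest value, 5, making it the main broker — the node through which the most shortest paths run.

4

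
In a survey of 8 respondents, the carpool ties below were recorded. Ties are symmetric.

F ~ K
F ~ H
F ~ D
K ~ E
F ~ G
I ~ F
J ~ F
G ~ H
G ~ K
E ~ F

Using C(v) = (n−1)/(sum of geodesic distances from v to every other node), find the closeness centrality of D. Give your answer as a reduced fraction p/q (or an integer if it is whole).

7/13

Distances from D: E:2, F:1, G:2, H:2, I:2, J:2, K:2. Sum = 13.
n = 8, so closeness = 7/13.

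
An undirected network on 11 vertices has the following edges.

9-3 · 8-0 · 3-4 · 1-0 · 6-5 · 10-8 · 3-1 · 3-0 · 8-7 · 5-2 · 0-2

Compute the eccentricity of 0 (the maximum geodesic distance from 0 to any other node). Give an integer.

3

Distances from 0: 1:1, 2:1, 3:1, 4:2, 5:2, 6:3, 7:2, 8:1, 9:2, 10:2.
The largest is 3 (to 6), so the eccentricity of 0 is 3.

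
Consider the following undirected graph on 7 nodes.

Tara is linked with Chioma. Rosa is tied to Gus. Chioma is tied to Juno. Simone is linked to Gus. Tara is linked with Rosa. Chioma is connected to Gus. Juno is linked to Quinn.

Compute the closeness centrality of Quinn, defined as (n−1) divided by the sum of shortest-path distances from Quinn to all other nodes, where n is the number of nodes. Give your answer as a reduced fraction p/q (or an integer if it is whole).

Distances from Quinn: Chioma:2, Gus:3, Juno:1, Rosa:4, Simone:4, Tara:3. Sum = 17.
n = 7, so closeness = 6/17.

6/17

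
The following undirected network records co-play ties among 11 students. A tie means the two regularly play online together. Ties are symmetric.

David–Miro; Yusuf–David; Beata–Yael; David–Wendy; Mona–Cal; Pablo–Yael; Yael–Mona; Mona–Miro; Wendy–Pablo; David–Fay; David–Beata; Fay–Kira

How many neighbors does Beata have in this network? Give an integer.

2

Beata is directly tied to David and Yael. That is 2 neighbors, so the degree of Beata is 2.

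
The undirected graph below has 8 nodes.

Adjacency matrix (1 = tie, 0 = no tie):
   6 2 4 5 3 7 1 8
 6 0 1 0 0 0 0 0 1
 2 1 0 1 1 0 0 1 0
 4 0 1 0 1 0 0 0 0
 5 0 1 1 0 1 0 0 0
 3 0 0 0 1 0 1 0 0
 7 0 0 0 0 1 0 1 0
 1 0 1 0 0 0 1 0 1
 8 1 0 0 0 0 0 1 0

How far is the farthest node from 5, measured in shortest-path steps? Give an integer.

3

Distances from 5: 1:2, 2:1, 3:1, 4:1, 6:2, 7:2, 8:3.
The largest is 3 (to 8), so the eccentricity of 5 is 3.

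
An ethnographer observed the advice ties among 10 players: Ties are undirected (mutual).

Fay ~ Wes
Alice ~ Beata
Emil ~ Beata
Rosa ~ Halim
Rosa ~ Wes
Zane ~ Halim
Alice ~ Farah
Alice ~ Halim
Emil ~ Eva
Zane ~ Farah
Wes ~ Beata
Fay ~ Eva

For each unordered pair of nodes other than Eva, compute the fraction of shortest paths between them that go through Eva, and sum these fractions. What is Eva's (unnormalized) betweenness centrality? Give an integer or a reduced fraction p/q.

Pairs whose geodesics pass through Eva — Emil–Fay: 1.
All other pairs contribute 0.
Summing the contributions gives betweenness(Eva) = 1.

1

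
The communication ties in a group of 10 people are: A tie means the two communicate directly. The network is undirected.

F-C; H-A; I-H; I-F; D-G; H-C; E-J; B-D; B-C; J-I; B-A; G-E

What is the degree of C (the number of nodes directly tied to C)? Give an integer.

C is directly tied to B, F, and H. That is 3 neighbors, so the degree of C is 3.

3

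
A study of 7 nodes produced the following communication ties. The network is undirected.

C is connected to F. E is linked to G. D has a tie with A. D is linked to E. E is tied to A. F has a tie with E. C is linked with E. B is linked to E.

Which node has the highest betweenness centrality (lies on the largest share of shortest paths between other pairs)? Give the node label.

Unnormalized betweenness of each node: A:0, B:0, C:0, D:0, E:13, F:0, G:0.
E has the largest value, 13, making it the main broker — the node through which the most shortest paths run.

E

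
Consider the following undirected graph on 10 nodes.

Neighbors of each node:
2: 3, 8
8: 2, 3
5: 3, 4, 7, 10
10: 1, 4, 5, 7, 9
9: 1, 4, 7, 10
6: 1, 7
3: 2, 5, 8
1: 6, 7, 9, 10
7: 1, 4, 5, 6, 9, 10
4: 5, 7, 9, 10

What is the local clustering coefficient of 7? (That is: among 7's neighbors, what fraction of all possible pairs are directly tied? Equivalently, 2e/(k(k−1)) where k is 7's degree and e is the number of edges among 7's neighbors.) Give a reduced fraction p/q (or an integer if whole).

8/15

7's neighbors: 1, 4, 5, 6, 9, and 10 (k = 6).
Possible neighbor pairs: C(6,2) = 15. Edges among them: 1–6, 1–9, 1–10, 4–5, 4–9, 4–10, 5–10, 9–10 → e = 8.
Clustering(7) = 8/15.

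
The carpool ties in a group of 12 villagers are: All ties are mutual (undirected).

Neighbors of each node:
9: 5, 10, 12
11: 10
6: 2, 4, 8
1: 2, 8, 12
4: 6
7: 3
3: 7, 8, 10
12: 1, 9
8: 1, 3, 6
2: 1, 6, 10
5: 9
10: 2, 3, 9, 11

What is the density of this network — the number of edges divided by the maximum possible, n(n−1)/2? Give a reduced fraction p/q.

There are 14 edges and 12 nodes, so the maximum possible is C(12,2) = 66.
Density = 14/66 = 7/33.

7/33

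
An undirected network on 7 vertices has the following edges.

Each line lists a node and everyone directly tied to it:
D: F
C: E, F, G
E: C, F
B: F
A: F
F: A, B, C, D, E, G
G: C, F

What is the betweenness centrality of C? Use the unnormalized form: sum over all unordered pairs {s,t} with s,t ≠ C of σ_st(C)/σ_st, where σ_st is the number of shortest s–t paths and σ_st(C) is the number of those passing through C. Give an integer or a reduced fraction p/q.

1/2

Pairs whose geodesics pass through C — G–E: 1/2.
All other pairs contribute 0.
Summing the contributions gives betweenness(C) = 1/2.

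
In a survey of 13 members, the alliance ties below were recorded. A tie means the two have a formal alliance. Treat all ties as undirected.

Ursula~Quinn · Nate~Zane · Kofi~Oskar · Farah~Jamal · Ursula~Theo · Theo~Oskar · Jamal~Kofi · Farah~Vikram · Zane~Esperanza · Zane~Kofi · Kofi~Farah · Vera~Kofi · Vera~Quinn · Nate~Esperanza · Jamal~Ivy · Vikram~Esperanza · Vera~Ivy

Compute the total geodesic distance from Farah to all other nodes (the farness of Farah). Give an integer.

26

Distances from Farah: Esperanza:2, Ivy:2, Jamal:1, Kofi:1, Nate:3, Oskar:2, Quinn:3, Theo:3, Ursula:4, Vera:2, Vikram:1, Zane:2.
Sum = 2 + 2 + 1 + 1 + 3 + 2 + 3 + 3 + 4 + 2 + 1 + 2 = 26.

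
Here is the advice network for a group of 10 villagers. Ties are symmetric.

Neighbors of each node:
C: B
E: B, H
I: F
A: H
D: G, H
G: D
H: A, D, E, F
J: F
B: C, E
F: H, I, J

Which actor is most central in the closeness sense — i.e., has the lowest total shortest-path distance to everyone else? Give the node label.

H

Farness (sum of distances to all others) for each node — A:23, B:25, C:33, D:21, E:19, F:19, G:29, H:15, I:27, J:27.
The smallest farness is 15, for H, so H has the highest closeness.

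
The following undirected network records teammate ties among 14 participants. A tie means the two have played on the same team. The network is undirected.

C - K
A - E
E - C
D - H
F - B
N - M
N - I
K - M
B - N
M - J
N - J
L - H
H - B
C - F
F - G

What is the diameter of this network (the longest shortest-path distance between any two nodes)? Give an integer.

Eccentricity of each node (its greatest distance to any other): A:6, B:4, C:4, D:6, E:5, F:3, G:4, H:5, I:6, J:5, K:5, L:6, M:4, N:5.
The maximum eccentricity is 6, realized for instance by the pair D–A via D – H – B – F – C – E – A. So the diameter is 6.

6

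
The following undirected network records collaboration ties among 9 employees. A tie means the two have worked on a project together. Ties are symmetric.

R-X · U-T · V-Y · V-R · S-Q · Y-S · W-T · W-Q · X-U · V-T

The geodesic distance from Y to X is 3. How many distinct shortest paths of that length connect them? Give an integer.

1

The shortest distance is 3, and the only length-3 path is Y–V–R–X. So there is exactly 1 shortest path.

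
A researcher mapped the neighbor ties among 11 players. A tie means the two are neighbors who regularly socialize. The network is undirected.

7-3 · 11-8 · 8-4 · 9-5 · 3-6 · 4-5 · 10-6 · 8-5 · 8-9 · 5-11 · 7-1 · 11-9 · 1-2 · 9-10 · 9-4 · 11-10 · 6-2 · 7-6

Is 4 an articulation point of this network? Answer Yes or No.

No

Even without 4, every remaining node can still reach every other (the residual graph is connected), so 4 is not a cut vertex.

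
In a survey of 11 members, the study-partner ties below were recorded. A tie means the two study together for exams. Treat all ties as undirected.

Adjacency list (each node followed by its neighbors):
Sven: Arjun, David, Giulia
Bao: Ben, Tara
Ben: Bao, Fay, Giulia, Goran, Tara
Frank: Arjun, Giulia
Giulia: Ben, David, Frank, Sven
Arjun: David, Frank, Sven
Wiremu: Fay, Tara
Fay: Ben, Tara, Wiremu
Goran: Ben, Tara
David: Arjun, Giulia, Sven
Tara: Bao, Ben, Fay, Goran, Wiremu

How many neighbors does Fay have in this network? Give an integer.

Fay is directly tied to Ben, Tara, and Wiremu. That is 3 neighbors, so the degree of Fay is 3.

3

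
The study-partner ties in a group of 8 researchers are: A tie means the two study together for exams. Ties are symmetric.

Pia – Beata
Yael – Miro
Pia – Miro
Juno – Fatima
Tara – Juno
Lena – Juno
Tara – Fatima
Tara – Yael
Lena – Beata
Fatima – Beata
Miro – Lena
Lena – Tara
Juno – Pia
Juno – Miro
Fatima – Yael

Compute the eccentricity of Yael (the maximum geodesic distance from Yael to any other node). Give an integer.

2

Distances from Yael: Beata:2, Fatima:1, Juno:2, Lena:2, Miro:1, Pia:2, Tara:1.
The largest is 2 (to Pia, Lena, Juno, and Beata), so the eccentricity of Yael is 2.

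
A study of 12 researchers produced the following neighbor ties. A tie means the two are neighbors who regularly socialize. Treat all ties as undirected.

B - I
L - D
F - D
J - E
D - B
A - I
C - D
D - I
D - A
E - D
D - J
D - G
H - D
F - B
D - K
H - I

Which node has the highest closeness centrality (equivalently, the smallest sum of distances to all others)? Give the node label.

Farness (sum of distances to all others) for each node — A:20, B:19, C:21, D:11, E:20, F:20, G:21, H:20, I:18, J:20, K:21, L:21.
The smallest farness is 11, for D, so D has the highest closeness.

D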